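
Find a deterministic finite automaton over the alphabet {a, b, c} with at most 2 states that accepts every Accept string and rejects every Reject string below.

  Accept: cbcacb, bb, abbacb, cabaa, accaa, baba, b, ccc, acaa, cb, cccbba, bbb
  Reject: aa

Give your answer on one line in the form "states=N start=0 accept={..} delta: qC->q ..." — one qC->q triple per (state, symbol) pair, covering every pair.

Fold the examples into a partial DFA from state 0: repeatedly fix the first undefined (state, symbol) met by the shortest-then-alphabetical prefix, trying targets in increasing order and rejecting any under which an Accept and a Reject string meet in one state with the same remainder; add a state when all current targets are rejected. Accepting states are where Accept strings end.
a: 0a undefined. 0a->0: ok.
b: 0b undefined. 0b->0: no, bb/aa meet in 0. Open state 1: 0b->1.
c: 0c undefined. 0c->0: no, accaa/aa meet in 0. 0c->1: ok.
ba: 1a undefined. 1a->0: no, cabaa/aa meet in 0. 1a->1: ok.
bb: 1b undefined. 1b->0: no, bb/aa meet in 0. 1b->1: ok.
cc: 1c undefined. 1c->0: no, accaa/aa meet in 0. 1c->1: ok.
All examples now run through 2 states with every (state, symbol) defined. Accept strings end in {1}, Reject strings end in {0}; accept={1}.

states=2 start=0 accept={1} delta: 0a->0 0b->1 0c->1 1a->1 1b->1 1c->1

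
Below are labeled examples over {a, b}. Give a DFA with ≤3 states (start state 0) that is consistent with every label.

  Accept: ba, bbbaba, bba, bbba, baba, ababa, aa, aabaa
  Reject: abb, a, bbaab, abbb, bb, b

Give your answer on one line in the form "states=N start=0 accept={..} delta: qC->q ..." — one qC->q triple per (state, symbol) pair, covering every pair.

State merging on the prefix tree: take the shortest (then alphabetical) example prefix whose next move is undefined and point that move at state 0, else 1, else 2, ...; a target is out if some Accept/Reject pair would then sit in one state with the same input left (inseparable). If every existing state is out, open a new one.
a: 0a undefined. 0a->0: no, aa/a meet in 0. Open state 1: 0a->1.
b: 0b undefined. 0b->0: no, ba/a meet in 1. 0b->1: ok.
aa: 1a undefined. 1a->0: no, aabaa/a meet in 1. 1a->1: no, ba/a meet in 1. Open state 2: 1a->2.
ab: 1b undefined. 1b->0: no, bba/abb meet in 1. 1b->1: ok.
aab: 2b undefined. 2b->0: no, bbbaba/abb meet in 1. 2b->1: ok.
bbaa: 2a undefined. 2a->0: ok.
All examples now run through 3 states with every (state, symbol) defined. Accept strings end in {0,2}, Reject strings end in {1}; accept={0,2}.

states=3 start=0 accept={0,2} delta: 0a->1 0b->1 1a->2 1b->1 2a->0 2b->1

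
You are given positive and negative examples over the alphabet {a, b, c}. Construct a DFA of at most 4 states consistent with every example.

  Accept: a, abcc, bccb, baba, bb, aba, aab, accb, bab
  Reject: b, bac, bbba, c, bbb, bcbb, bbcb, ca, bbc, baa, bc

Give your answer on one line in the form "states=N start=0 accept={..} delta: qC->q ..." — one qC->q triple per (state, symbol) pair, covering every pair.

states=4 start=0 accept={1,3} delta: 0a->1 0b->2 0c->2 1a->1 1b->1 1c->1 2a->2 2b->3 2c->2 3a->1 3b->2 3c->0

Fold the examples into a partial DFA from state 0: repeatedly fix the first undefined (state, symbol) met by the shortest-then-alphabetical prefix, trying targets in increasing order and rejecting any under which an Accept and a Reject string meet in one state with the same remainder; add a state when all current targets are rejected. Accepting states are where Accept strings end.
a: 0a undefined. 0a->0: no, aab/b meet in 0 with "b" left. Open state 1: 0a->1.
b: 0b undefined. 0b->0: no, a/bbba meet in 1. 0b->1: no, a/b meet in 1. Open state 2: 0b->2.
c: 0c undefined. 0c->0: no, a/ca meet in 1. 0c->1: no, a/c meet in 1. 0c->2: ok.
aa: 1a undefined. 1a->0: no, aab/b meet in 2. 1a->1: ok.
ab: 1b undefined. 1b->0: no, abcc/bc meet in 2 with "c" left. 1b->1: ok.
ac: 1c undefined. 1c->0: no, abcc/b meet in 2. 1c->1: ok.
ba: 2a undefined. 2a->0: no, a/baa meet in 1. 2a->1: no, a/bac meet in 1. 2a->2: ok.
bb: 2b undefined. 2b->0: no, bb/bbcb meet in 0. 2b->1: no, a/bbba meet in 1. 2b->2: no, baba/b meet in 2. Open state 3: 2b->3.
bc: 2c undefined. 2c->0: no, bccb/bcbb meet in 3. 2c->1: no, a/bac meet in 1. 2c->2: ok.
bbb: 3b undefined. 3b->0: no, a/bbba meet in 1. 3b->1: no, a/bbba meet in 1. 3b->2: ok.
bbc: 3c undefined. 3c->0: ok.
baba: 3a undefined. 3a->0: no, baba/bbc meet in 0. 3a->1: ok.
All examples now run through 4 states with every (state, symbol) defined. Accept strings end in {1,3}, Reject strings end in {0,2}; accept={1,3}.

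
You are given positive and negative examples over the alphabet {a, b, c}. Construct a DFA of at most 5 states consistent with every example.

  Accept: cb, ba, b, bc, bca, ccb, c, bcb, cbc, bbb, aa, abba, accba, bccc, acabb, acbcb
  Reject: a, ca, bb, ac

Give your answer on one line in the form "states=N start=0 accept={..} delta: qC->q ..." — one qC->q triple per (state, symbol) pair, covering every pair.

Grow the machine one transition at a time. Run the examples from 0; the earliest place one falls off (shortest prefix, ties alphabetical) gets sent to the lowest-numbered state that keeps every Accept/Reject pair distinguishable — a pair clashes when both reach the same state with identical unread suffix — and to a fresh state only if none does.
a: 0a undefined. 0a->0: no, c/ac meet in 0 with "c" left. Open state 1: 0a->1.
b: 0b undefined. 0b->0: no, ba/a meet in 1. 0b->1: no, b/a meet in 1. Open state 2: 0b->2.
c: 0c undefined. 0c->0: ok.
aa: 1a undefined. 1a->0: ok.
ab: 1b undefined. 1b->0: ok.
ac: 1c undefined. 1c->0: no, c/ac meet in 0. 1c->1: no, accba/a meet in 1. 1c->2: no, cb/ac meet in 2. Open state 3: 1c->3.
ba: 2a undefined. 2a->0: ok.
bb: 2b undefined. 2b->0: no, ba/bb meet in 0. 2b->1: ok.
bc: 2c undefined. 2c->0: no, bca/a meet in 1. 2c->1: no, bc/a meet in 1. 2c->2: no, bcb/a meet in 1. 2c->3: no, bc/ac meet in 3. Open state 4: 2c->4.
aca: 3a undefined. 3a->0: no, acabb/a meet in 1. 3a->1: ok.
acb: 3b undefined. 3b->0: ok.
acc: 3c undefined. 3c->0: ok.
bca: 4a undefined. 4a->0: ok.
bcb: 4b undefined. 4b->0: ok.
bcc: 4c undefined. 4c->0: ok.
All examples now run through 5 states with every (state, symbol) defined. Accept strings end in {0,2,4}, Reject strings end in {1,3}; accept={0,2,4}.

states=5 start=0 accept={0,2,4} delta: 0a->1 0b->2 0c->0 1a->0 1b->0 1c->3 2a->0 2b->1 2c->4 3a->1 3b->0 3c->0 4a->0 4b->0 4c->0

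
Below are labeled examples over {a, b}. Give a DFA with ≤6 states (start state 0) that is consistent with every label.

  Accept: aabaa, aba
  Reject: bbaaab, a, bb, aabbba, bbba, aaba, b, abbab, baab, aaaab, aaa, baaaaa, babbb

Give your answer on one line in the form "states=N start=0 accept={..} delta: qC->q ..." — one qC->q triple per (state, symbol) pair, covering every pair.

Fold the examples into a partial DFA from state 0: repeatedly fix the first undefined (state, symbol) met by the shortest-then-alphabetical prefix, trying targets in increasing order and rejecting any under which an Accept and a Reject string meet in one state with the same remainder; add a state when all current targets are rejected. Accepting states are where Accept strings end.
a: 0a undefined. 0a->0: no, aba/aaba meet in 0 with "ba" left. Open state 1: 0a->1.
b: 0b undefined. 0b->0: ok.
aa: 1a undefined. 1a->0: no, aabaa/bb meet in 0. 1a->1: no, aba/aaba meet in 1 with "ba" left. Open state 2: 1a->2.
ab: 1b undefined. 1b->0: no, aba/a meet in 1. 1b->1: ok.
aaa: 2a undefined. 2a->0: no, aba/baaaaa meet in 2. 2a->1: ok.
aab: 2b undefined. 2b->0: ok.
All examples now run through 3 states with every (state, symbol) defined. Accept strings end in {2}, Reject strings end in {0,1}; accept={2}.

states=3 start=0 accept={2} delta: 0a->1 0b->0 1a->2 1b->1 2a->1 2b->0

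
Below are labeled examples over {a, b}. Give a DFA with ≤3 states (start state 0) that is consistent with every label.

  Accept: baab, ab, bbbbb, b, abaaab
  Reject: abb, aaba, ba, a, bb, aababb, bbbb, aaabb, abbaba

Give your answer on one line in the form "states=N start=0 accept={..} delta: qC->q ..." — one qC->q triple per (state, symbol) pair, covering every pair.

states=2 start=0 accept={1} delta: 0a->0 0b->1 1a->0 1b->0

State merging on the prefix tree: take the shortest (then alphabetical) example prefix whose next move is undefined and point that move at state 0, else 1, else 2, ...; a target is out if some Accept/Reject pair would then sit in one state with the same input left (inseparable). If every existing state is out, open a new one.
a: 0a undefined. 0a->0: ok.
b: 0b undefined. 0b->0: no, baab/abb meet in 0. Open state 1: 0b->1.
ba: 1a undefined. 1a->0: ok.
bb: 1b undefined. 1b->0: ok.
All examples now run through 2 states with every (state, symbol) defined. Accept strings end in {1}, Reject strings end in {0}; accept={1}.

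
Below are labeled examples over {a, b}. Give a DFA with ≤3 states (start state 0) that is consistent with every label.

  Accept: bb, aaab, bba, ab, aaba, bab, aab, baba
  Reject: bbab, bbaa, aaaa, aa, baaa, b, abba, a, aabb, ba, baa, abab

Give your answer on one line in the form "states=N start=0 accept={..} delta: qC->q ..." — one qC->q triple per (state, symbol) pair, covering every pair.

states=3 start=0 accept={0,2} delta: 0a->1 0b->1 1a->1 1b->2 2a->0 2b->1

Fold the examples into a partial DFA from state 0: repeatedly fix the first undefined (state, symbol) met by the shortest-then-alphabetical prefix, trying targets in increasing order and rejecting any under which an Accept and a Reject string meet in one state with the same remainder; add a state when all current targets are rejected. Accepting states are where Accept strings end.
a: 0a undefined. 0a->0: no, bb/aabb meet in 0 with "bb" left. Open state 1: 0a->1.
b: 0b undefined. 0b->0: no, bb/b meet in 0. 0b->1: ok.
aa: 1a undefined. 1a->0: no, bb/aabb meet in 1 with "b" left. 1a->1: ok.
ab: 1b undefined. 1b->0: no, bb/bbab meet in 0. 1b->1: no, bb/bbab meet in 1. Open state 2: 1b->2.
aba: 2a undefined. 2a->0: ok.
abb: 2b undefined. 2b->0: no, bba/aabb meet in 0. 2b->1: ok.
All examples now run through 3 states with every (state, symbol) defined. Accept strings end in {0,2}, Reject strings end in {1}; accept={0,2}.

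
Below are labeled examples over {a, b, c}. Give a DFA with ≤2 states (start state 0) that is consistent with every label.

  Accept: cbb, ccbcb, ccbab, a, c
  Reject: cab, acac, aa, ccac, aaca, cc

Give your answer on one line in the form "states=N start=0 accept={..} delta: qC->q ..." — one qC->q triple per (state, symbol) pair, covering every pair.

states=2 start=0 accept={1} delta: 0a->1 0b->0 0c->1 1a->0 1b->1 1c->0

State merging on the prefix tree: take the shortest (then alphabetical) example prefix whose next move is undefined and point that move at state 0, else 1, else 2, ...; a target is out if some Accept/Reject pair would then sit in one state with the same input left (inseparable). If every existing state is out, open a new one.
a: 0a undefined. 0a->0: no, a/aa meet in 0. Open state 1: 0a->1.
c: 0c undefined. 0c->0: no, c/cc meet in 0. 0c->1: ok.
aa: 1a undefined. 1a->0: ok.
ac: 1c undefined. 1c->0: ok.
cb: 1b undefined. 1b->0: no, cbb/cab meet in 0 with "b" left. 1b->1: ok.
cab: 0b undefined. 0b->0: ok.
All examples now run through 2 states with every (state, symbol) defined. Accept strings end in {1}, Reject strings end in {0}; accept={1}.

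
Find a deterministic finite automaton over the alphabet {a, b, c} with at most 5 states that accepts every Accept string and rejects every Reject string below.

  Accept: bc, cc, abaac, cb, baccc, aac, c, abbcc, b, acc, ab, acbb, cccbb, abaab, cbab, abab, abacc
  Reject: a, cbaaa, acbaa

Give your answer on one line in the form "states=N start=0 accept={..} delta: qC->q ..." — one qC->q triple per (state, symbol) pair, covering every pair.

Grow the machine one transition at a time. Run the examples from 0; the earliest place one falls off (shortest prefix, ties alphabetical) gets sent to the lowest-numbered state that keeps every Accept/Reject pair distinguishable — a pair clashes when both reach the same state with identical unread suffix — and to a fresh state only if none does.
a: 0a undefined. 0a->0: ok.
b: 0b undefined. 0b->0: no, b/a meet in 0. Open state 1: 0b->1.
c: 0c undefined. 0c->0: no, cc/a meet in 0. 0c->1: ok.
ba: 1a undefined. 1a->0: ok.
bc: 1c undefined. 1c->0: no, bc/a meet in 0. 1c->1: ok.
cb: 1b undefined. 1b->0: no, cb/a meet in 0. 1b->1: ok.
All examples now run through 2 states with every (state, symbol) defined. Accept strings end in {1}, Reject strings end in {0}; accept={1}.

states=2 start=0 accept={1} delta: 0a->0 0b->1 0c->1 1a->0 1b->1 1c->1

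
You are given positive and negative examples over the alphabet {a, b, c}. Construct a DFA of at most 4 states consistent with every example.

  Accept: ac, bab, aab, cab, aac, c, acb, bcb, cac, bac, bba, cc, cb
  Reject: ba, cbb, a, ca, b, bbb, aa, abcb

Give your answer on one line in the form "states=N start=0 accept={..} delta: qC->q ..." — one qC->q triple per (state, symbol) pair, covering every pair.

Grow the machine one transition at a time. Run the examples from 0; the earliest place one falls off (shortest prefix, ties alphabetical) gets sent to the lowest-numbered state that keeps every Accept/Reject pair distinguishable — a pair clashes when both reach the same state with identical unread suffix — and to a fresh state only if none does.
a: 0a undefined. 0a->0: no, aab/b meet in 0 with "b" left. Open state 1: 0a->1.
b: 0b undefined. 0b->0: no, bba/ba meet in 1. 0b->1: ok.
c: 0c undefined. 0c->0: no, cab/cbb meet in 1 with "b" left. 0c->1: no, c/a meet in 1. Open state 2: 0c->2.
aa: 1a undefined. 1a->0: no, bab/a meet in 1. 1a->1: ok.
ab: 1b undefined. 1b->0: no, bba/ba meet in 1. 1b->1: no, bab/ba meet in 1. 1b->2: no, bba/ca meet in 2 with "a" left. Open state 3: 1b->3.
ac: 1c undefined. 1c->0: no, acb/ba meet in 1. 1c->1: no, ac/ba meet in 1. 1c->2: ok.
ca: 2a undefined. 2a->0: no, cab/ba meet in 1. 2a->1: ok.
cb: 2b undefined. 2b->0: ok.
cc: 2c undefined. 2c->0: ok.
abc: 3c undefined. 3c->0: ok.
bba: 3a undefined. 3a->0: ok.
bbb: 3b undefined. 3b->0: no, acb/bbb meet in 0. 3b->1: ok.
All examples now run through 4 states with every (state, symbol) defined. Accept strings end in {0,2,3}, Reject strings end in {1}; accept={0,2,3}.

states=4 start=0 accept={0,2,3} delta: 0a->1 0b->1 0c->2 1a->1 1b->3 1c->2 2a->1 2b->0 2c->0 3a->0 3b->1 3c->0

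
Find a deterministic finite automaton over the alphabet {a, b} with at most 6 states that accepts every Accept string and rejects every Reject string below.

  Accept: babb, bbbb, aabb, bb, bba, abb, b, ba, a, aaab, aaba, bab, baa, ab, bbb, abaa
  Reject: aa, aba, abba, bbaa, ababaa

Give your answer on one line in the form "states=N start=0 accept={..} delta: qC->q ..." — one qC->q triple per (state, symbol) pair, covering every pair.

Grow the machine one transition at a time. Run the examples from 0; the earliest place one falls off (shortest prefix, ties alphabetical) gets sent to the lowest-numbered state that keeps every Accept/Reject pair distinguishable — a pair clashes when both reach the same state with identical unread suffix — and to a fresh state only if none does.
a: 0a undefined. 0a->0: no, bba/abba meet in 0 with "bba" left. Open state 1: 0a->1.
b: 0b undefined. 0b->0: no, baa/aa meet in 1 with "a" left. 0b->1: no, bba/aba meet in 1 with "ba" left. Open state 2: 0b->2.
aa: 1a undefined. 1a->0: ok.
ab: 1b undefined. 1b->0: no, ba/abba meet in 2 with "a" left. 1b->1: no, baa/ababaa meet in 2 with "aa" left. 1b->2: no, bba/abba meet in 2 with "ba" left. Open state 3: 1b->3.
ba: 2a undefined. 2a->0: no, ba/aa meet in 0. 2a->1: no, baa/aa meet in 0. 2a->2: ok.
bb: 2b undefined. 2b->0: no, bbbb/aa meet in 0. 2b->1: no, aabb/bbaa meet in 1. 2b->2: no, babb/bbaa meet in 2. 2b->3: no, bba/aba meet in 3 with "a" left. Open state 4: 2b->4.
aba: 3a undefined. 3a->0: no, b/ababaa meet in 2. 3a->1: no, a/aba meet in 1. 3a->2: no, b/aba meet in 2. 3a->3: no, aaab/aba meet in 3. 3a->4: no, aabb/aba meet in 4. Open state 5: 3a->5.
abb: 3b undefined. 3b->0: no, abb/aa meet in 0. 3b->1: ok.
bba: 4a undefined. 4a->0: no, bba/aa meet in 0. 4a->1: ok.
bbb: 4b undefined. 4b->0: no, babb/aa meet in 0. 4b->1: ok.
abaa: 5a undefined. 5a->0: no, abaa/aa meet in 0. 5a->1: ok.
abab: 5b undefined. 5b->0: ok.
All examples now run through 6 states with every (state, symbol) defined. Accept strings end in {1,2,3,4}, Reject strings end in {0,5}; accept={1,2,3,4}.

states=6 start=0 accept={1,2,3,4} delta: 0a->1 0b->2 1a->0 1b->3 2a->2 2b->4 3a->5 3b->1 4a->1 4b->1 5a->1 5b->0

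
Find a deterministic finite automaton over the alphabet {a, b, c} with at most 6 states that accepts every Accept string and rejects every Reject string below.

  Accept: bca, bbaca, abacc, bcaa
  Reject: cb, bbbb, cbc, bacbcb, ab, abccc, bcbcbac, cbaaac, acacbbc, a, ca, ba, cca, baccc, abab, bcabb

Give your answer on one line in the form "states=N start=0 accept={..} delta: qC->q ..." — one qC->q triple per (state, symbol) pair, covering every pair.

Fold the examples into a partial DFA from state 0: repeatedly fix the first undefined (state, symbol) met by the shortest-then-alphabetical prefix, trying targets in increasing order and rejecting any under which an Accept and a Reject string meet in one state with the same remainder; add a state when all current targets are rejected. Accepting states are where Accept strings end.
a: 0a undefined. 0a->0: ok.
b: 0b undefined. 0b->0: no, bca/ca meet in 0 with "ca" left. Open state 1: 0b->1.
c: 0c undefined. 0c->0: ok.
ba: 1a undefined. 1a->0: no, abacc/cbaaac meet in 0. 1a->1: ok.
bb: 1b undefined. 1b->0: no, bbaca/bbbb meet in 0. 1b->1: ok.
bc: 1c undefined. 1c->0: no, bca/cbc meet in 0. 1c->1: no, bca/cb meet in 1. Open state 2: 1c->2.
bca: 2a undefined. 2a->0: no, bca/a meet in 0. 2a->1: no, bca/cb meet in 1. 2a->2: no, bca/cbc meet in 2. Open state 3: 2a->3.
bcb: 2b undefined. 2b->0: ok.
abcc: 2c undefined. 2c->0: no, abacc/abccc meet in 0. 2c->1: no, abacc/cb meet in 1. 2c->2: no, abacc/cbc meet in 2. 2c->3: ok.
bcaa: 3a undefined. 3a->0: no, bcaa/a meet in 0. 3a->1: no, bcaa/cb meet in 1. 3a->2: no, bcaa/cbc meet in 2. 3a->3: ok.
bcab: 3b undefined. 3b->0: ok.
abccc: 3c undefined. 3c->0: ok.
All examples now run through 4 states with every (state, symbol) defined. Accept strings end in {3}, Reject strings end in {0,1,2}; accept={3}.

states=4 start=0 accept={3} delta: 0a->0 0b->1 0c->0 1a->1 1b->1 1c->2 2a->3 2b->0 2c->3 3a->3 3b->0 3c->0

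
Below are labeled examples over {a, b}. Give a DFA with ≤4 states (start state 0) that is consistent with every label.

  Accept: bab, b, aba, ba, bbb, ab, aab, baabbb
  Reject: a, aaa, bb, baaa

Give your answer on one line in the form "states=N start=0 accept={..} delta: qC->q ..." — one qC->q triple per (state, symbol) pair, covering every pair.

states=3 start=0 accept={1,2} delta: 0a->0 0b->1 1a->2 1b->0 2a->0 2b->1

Grow the machine one transition at a time. Run the examples from 0; the earliest place one falls off (shortest prefix, ties alphabetical) gets sent to the lowest-numbered state that keeps every Accept/Reject pair distinguishable — a pair clashes when both reach the same state with identical unread suffix — and to a fresh state only if none does.
a: 0a undefined. 0a->0: ok.
b: 0b undefined. 0b->0: no, bab/a meet in 0. Open state 1: 0b->1.
ba: 1a undefined. 1a->0: no, aba/a meet in 0. 1a->1: no, bab/bb meet in 1 with "b" left. Open state 2: 1a->2.
bb: 1b undefined. 1b->0: ok.
baa: 2a undefined. 2a->0: ok.
bab: 2b undefined. 2b->0: no, bab/a meet in 0. 2b->1: ok.
All examples now run through 3 states with every (state, symbol) defined. Accept strings end in {1,2}, Reject strings end in {0}; accept={1,2}.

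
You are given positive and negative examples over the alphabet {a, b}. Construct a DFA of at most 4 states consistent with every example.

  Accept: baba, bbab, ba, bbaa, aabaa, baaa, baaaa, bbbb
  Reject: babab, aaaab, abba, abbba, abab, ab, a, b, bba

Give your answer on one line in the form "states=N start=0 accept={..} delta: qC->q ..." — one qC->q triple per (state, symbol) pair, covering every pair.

states=4 start=0 accept={2,3} delta: 0a->0 0b->1 1a->2 1b->3 2a->2 2b->1 3a->1 3b->3

Grow the machine one transition at a time. Run the examples from 0; the earliest place one falls off (shortest prefix, ties alphabetical) gets sent to the lowest-numbered state that keeps every Accept/Reject pair distinguishable — a pair clashes when both reach the same state with identical unread suffix — and to a fresh state only if none does.
a: 0a undefined. 0a->0: ok.
b: 0b undefined. 0b->0: no, baba/babab meet in 0. Open state 1: 0b->1.
ba: 1a undefined. 1a->0: no, baba/a meet in 0. 1a->1: no, baba/abba meet in 1 with "ba" left. Open state 2: 1a->2.
bb: 1b undefined. 1b->0: no, bbab/aaaab meet in 1. 1b->1: no, bbab/abab meet in 2 with "b" left. 1b->2: no, baba/abbba meet in 2 with "ba" left. Open state 3: 1b->3.
baa: 2a undefined. 2a->0: no, aabaa/a meet in 0. 2a->1: no, aabaa/aaaab meet in 1. 2a->2: ok.
bab: 2b undefined. 2b->0: no, baba/abab meet in 0. 2b->1: ok.
bba: 3a undefined. 3a->0: no, bbab/babab meet in 1. 3a->1: ok.
bbb: 3b undefined. 3b->0: no, bbbb/babab meet in 1. 3b->1: no, baba/abbba meet in 2. 3b->2: no, baba/abbba meet in 2. 3b->3: ok.
All examples now run through 4 states with every (state, symbol) defined. Accept strings end in {2,3}, Reject strings end in {0,1}; accept={2,3}.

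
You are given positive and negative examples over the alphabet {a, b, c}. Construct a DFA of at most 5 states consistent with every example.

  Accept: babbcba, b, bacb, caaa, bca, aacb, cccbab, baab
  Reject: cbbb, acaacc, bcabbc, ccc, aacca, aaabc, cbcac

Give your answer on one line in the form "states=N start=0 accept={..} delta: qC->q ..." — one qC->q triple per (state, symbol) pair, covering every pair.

State merging on the prefix tree: take the shortest (then alphabetical) example prefix whose next move is undefined and point that move at state 0, else 1, else 2, ...; a target is out if some Accept/Reject pair would then sit in one state with the same input left (inseparable). If every existing state is out, open a new one.
a: 0a undefined. 0a->0: ok.
b: 0b undefined. 0b->0: ok.
c: 0c undefined. 0c->0: no, babbcba/cbbb meet in 0. Open state 1: 0c->1.
ca: 1a undefined. 1a->0: ok.
cb: 1b undefined. 1b->0: no, babbcba/cbbb meet in 0. 1b->1: no, bacb/cbbb meet in 1. Open state 2: 1b->2.
cc: 1c undefined. 1c->0: no, b/acaacc meet in 0. 1c->1: no, b/aacca meet in 0. 1c->2: no, babbcba/aacca meet in 2 with "a" left. Open state 3: 1c->3.
cbb: 2b undefined. 2b->0: no, b/cbbb meet in 0. 2b->1: no, bacb/cbbb meet in 2. 2b->2: no, bacb/cbbb meet in 2. 2b->3: ok.
cbc: 2c undefined. 2c->0: ok.
ccc: 3c undefined. 3c->0: no, b/ccc meet in 0. 3c->1: ok.
cbbb: 3b undefined. 3b->0: no, b/cbbb meet in 0. 3b->1: ok.
aacca: 3a undefined. 3a->0: no, b/aacca meet in 0. 3a->1: ok.
cccba: 2a undefined. 2a->0: ok.
All examples now run through 4 states with every (state, symbol) defined. Accept strings end in {0,2}, Reject strings end in {1,3}; accept={0,2}.

states=4 start=0 accept={0,2} delta: 0a->0 0b->0 0c->1 1a->0 1b->2 1c->3 2a->0 2b->3 2c->0 3a->1 3b->1 3c->1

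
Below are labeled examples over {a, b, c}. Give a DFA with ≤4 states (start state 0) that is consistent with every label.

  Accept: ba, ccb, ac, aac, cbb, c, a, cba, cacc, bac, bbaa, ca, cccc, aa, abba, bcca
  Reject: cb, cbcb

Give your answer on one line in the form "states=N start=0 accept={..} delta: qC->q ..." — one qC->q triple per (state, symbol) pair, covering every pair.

states=3 start=0 accept={0,1} delta: 0a->0 0b->0 0c->1 1a->0 1b->2 1c->0 2a->0 2b->0 2c->1

State merging on the prefix tree: take the shortest (then alphabetical) example prefix whose next move is undefined and point that move at state 0, else 1, else 2, ...; a target is out if some Accept/Reject pair would then sit in one state with the same input left (inseparable). If every existing state is out, open a new one.
a: 0a undefined. 0a->0: ok.
b: 0b undefined. 0b->0: ok.
c: 0c undefined. 0c->0: no, ba/cb meet in 0. Open state 1: 0c->1.
ca: 1a undefined. 1a->0: ok.
cb: 1b undefined. 1b->0: no, ba/cb meet in 0. 1b->1: no, ccb/cbcb meet in 1 with "cb" left. Open state 2: 1b->2.
cc: 1c undefined. 1c->0: ok.
cba: 2a undefined. 2a->0: ok.
cbb: 2b undefined. 2b->0: ok.
cbc: 2c undefined. 2c->0: no, ba/cbcb meet in 0. 2c->1: ok.
All examples now run through 3 states with every (state, symbol) defined. Accept strings end in {0,1}, Reject strings end in {2}; accept={0,1}.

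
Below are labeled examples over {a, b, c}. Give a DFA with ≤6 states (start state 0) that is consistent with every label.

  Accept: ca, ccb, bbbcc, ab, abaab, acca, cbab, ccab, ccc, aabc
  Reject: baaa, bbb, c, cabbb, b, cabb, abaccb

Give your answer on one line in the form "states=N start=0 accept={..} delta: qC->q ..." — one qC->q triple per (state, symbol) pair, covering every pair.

states=4 start=0 accept={2,3} delta: 0a->1 0b->0 0c->1 1a->2 1b->2 1c->2 2a->1 2b->3 2c->3 3a->2 3b->0 3c->2

Fold the examples into a partial DFA from state 0: repeatedly fix the first undefined (state, symbol) met by the shortest-then-alphabetical prefix, trying targets in increasing order and rejecting any under which an Accept and a Reject string meet in one state with the same remainder; add a state when all current targets are rejected. Accepting states are where Accept strings end.
a: 0a undefined. 0a->0: no, ab/b meet in 0 with "b" left. Open state 1: 0a->1.
b: 0b undefined. 0b->0: ok.
c: 0c undefined. 0c->0: no, ccb/bbb meet in 0. 0c->1: ok.
aa: 1a undefined. 1a->0: no, ca/bbb meet in 0. 1a->1: no, ca/baaa meet in 1. Open state 2: 1a->2.
ab: 1b undefined. 1b->0: no, ab/bbb meet in 0. 1b->1: no, ab/c meet in 1. 1b->2: ok.
ac: 1c undefined. 1c->0: no, ccb/bbb meet in 0. 1c->1: no, bbbcc/c meet in 1. 1c->2: ok.
aab: 2b undefined. 2b->0: no, ccb/bbb meet in 0. 2b->1: no, ca/cabb meet in 2. 2b->2: no, ca/cabbb meet in 2. Open state 3: 2b->3.
aba: 2a undefined. 2a->0: no, ccb/abaccb meet in 3. 2a->1: ok.
acc: 2c undefined. 2c->0: no, acca/baaa meet in 1. 2c->1: no, ca/abaccb meet in 2. 2c->2: no, ccb/abaccb meet in 3. 2c->3: ok.
aabc: 3c undefined. 3c->0: no, aabc/bbb meet in 0. 3c->1: no, aabc/baaa meet in 1. 3c->2: ok.
acca: 3a undefined. 3a->0: no, acca/bbb meet in 0. 3a->1: no, acca/baaa meet in 1. 3a->2: ok.
cabb: 3b undefined. 3b->0: ok.
All examples now run through 4 states with every (state, symbol) defined. Accept strings end in {2,3}, Reject strings end in {0,1}; accept={2,3}.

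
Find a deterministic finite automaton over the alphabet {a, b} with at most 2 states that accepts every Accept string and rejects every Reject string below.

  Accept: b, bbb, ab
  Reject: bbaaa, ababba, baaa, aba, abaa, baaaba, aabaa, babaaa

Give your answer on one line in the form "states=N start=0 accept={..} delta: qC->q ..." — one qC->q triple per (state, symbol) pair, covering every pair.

State merging on the prefix tree: take the shortest (then alphabetical) example prefix whose next move is undefined and point that move at state 0, else 1, else 2, ...; a target is out if some Accept/Reject pair would then sit in one state with the same input left (inseparable). If every existing state is out, open a new one.
a: 0a undefined. 0a->0: ok.
b: 0b undefined. 0b->0: no, b/bbaaa meet in 0. Open state 1: 0b->1.
ba: 1a undefined. 1a->0: ok.
bb: 1b undefined. 1b->0: ok.
All examples now run through 2 states with every (state, symbol) defined. Accept strings end in {1}, Reject strings end in {0}; accept={1}.

states=2 start=0 accept={1} delta: 0a->0 0b->1 1a->0 1b->0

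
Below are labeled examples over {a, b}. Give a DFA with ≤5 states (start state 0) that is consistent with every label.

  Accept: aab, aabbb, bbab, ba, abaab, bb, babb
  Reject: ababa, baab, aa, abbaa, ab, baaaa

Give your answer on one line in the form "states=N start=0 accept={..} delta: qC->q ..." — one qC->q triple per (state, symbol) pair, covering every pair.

states=4 start=0 accept={2,3} delta: 0a->1 0b->2 1a->0 1b->0 2a->3 2b->2 3a->1 3b->2

Grow the machine one transition at a time. Run the examples from 0; the earliest place one falls off (shortest prefix, ties alphabetical) gets sent to the lowest-numbered state that keeps every Accept/Reject pair distinguishable — a pair clashes when both reach the same state with identical unread suffix — and to a fresh state only if none does.
a: 0a undefined. 0a->0: no, aab/ab meet in 0 with "b" left. Open state 1: 0a->1.
b: 0b undefined. 0b->0: no, aab/baab meet in 1 with "ab" left. 0b->1: no, ba/aa meet in 1 with "a" left. Open state 2: 0b->2.
aa: 1a undefined. 1a->0: ok.
ab: 1b undefined. 1b->0: ok.
ba: 2a undefined. 2a->0: no, ba/baab meet in 0. 2a->1: no, aab/baab meet in 2. 2a->2: no, aab/abbaa meet in 2. Open state 3: 2a->3.
bb: 2b undefined. 2b->0: no, bbab/aa meet in 0. 2b->1: no, aabbb/aa meet in 0. 2b->2: ok.
baa: 3a undefined. 3a->0: no, aab/baab meet in 2. 3a->1: ok.
bab: 3b undefined. 3b->0: no, bbab/baab meet in 0. 3b->1: no, bbab/ababa meet in 1. 3b->2: ok.
All examples now run through 4 states with every (state, symbol) defined. Accept strings end in {2,3}, Reject strings end in {0,1}; accept={2,3}.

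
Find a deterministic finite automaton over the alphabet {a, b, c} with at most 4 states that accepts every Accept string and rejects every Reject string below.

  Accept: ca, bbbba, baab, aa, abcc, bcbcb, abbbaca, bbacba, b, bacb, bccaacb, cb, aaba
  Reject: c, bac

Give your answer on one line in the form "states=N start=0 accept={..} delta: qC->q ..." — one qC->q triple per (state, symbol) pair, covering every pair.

states=2 start=0 accept={0} delta: 0a->0 0b->0 0c->1 1a->0 1b->0 1c->0

State merging on the prefix tree: take the shortest (then alphabetical) example prefix whose next move is undefined and point that move at state 0, else 1, else 2, ...; a target is out if some Accept/Reject pair would then sit in one state with the same input left (inseparable). If every existing state is out, open a new one.
a: 0a undefined. 0a->0: ok.
b: 0b undefined. 0b->0: ok.
c: 0c undefined. 0c->0: no, ca/c meet in 0. Open state 1: 0c->1.
ca: 1a undefined. 1a->0: ok.
cb: 1b undefined. 1b->0: ok.
bcc: 1c undefined. 1c->0: ok.
All examples now run through 2 states with every (state, symbol) defined. Accept strings end in {0}, Reject strings end in {1}; accept={0}.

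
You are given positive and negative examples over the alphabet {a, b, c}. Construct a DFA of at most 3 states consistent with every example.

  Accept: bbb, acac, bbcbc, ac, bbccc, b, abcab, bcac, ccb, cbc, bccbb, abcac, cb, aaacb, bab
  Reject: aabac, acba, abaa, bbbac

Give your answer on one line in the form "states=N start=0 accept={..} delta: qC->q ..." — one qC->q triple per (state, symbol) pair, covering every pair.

State merging on the prefix tree: take the shortest (then alphabetical) example prefix whose next move is undefined and point that move at state 0, else 1, else 2, ...; a target is out if some Accept/Reject pair would then sit in one state with the same input left (inseparable). If every existing state is out, open a new one.
a: 0a undefined. 0a->0: ok.
b: 0b undefined. 0b->0: no, bbb/abaa meet in 0. Open state 1: 0b->1.
c: 0c undefined. 0c->0: ok.
ba: 1a undefined. 1a->0: no, acac/aabac meet in 0. 1a->1: no, b/acba meet in 1. Open state 2: 1a->2.
bb: 1b undefined. 1b->0: ok.
bc: 1c undefined. 1c->0: ok.
bab: 2b undefined. 2b->0: ok.
abaa: 2a undefined. 2a->0: no, acac/abaa meet in 0. 2a->1: no, bbb/abaa meet in 1. 2a->2: ok.
aabac: 2c undefined. 2c->0: no, acac/aabac meet in 0. 2c->1: no, bbb/aabac meet in 1. 2c->2: ok.
All examples now run through 3 states with every (state, symbol) defined. Accept strings end in {0,1}, Reject strings end in {2}; accept={0,1}.

states=3 start=0 accept={0,1} delta: 0a->0 0b->1 0c->0 1a->2 1b->0 1c->0 2a->2 2b->0 2c->2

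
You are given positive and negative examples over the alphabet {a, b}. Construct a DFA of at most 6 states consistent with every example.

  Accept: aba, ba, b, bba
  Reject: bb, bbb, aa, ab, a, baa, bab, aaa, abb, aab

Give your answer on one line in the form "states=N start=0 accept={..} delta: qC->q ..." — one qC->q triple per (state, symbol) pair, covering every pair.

State merging on the prefix tree: take the shortest (then alphabetical) example prefix whose next move is undefined and point that move at state 0, else 1, else 2, ...; a target is out if some Accept/Reject pair would then sit in one state with the same input left (inseparable). If every existing state is out, open a new one.
a: 0a undefined. 0a->0: no, b/ab meet in 0 with "b" left. Open state 1: 0a->1.
b: 0b undefined. 0b->0: no, ba/a meet in 1. 0b->1: no, ba/aa meet in 1 with "a" left. Open state 2: 0b->2.
aa: 1a undefined. 1a->0: no, b/aab meet in 2. 1a->1: ok.
ab: 1b undefined. 1b->0: no, aba/aa meet in 1. 1b->1: no, aba/aa meet in 1. 1b->2: no, b/ab meet in 2. Open state 3: 1b->3.
ba: 2a undefined. 2a->0: no, b/bab meet in 2. 2a->1: no, ba/aa meet in 1. 2a->2: no, ba/baa meet in 2. 2a->3: no, aba/baa meet in 3 with "a" left. Open state 4: 2a->4.
bb: 2b undefined. 2b->0: no, b/bbb meet in 2. 2b->1: no, bba/bb meet in 1. 2b->2: no, b/bb meet in 2. 2b->3: ok.
aba: 3a undefined. 3a->0: ok.
abb: 3b undefined. 3b->0: no, aba/bbb meet in 0. 3b->1: ok.
baa: 4a undefined. 4a->0: no, aba/baa meet in 0. 4a->1: ok.
bab: 4b undefined. 4b->0: no, aba/bab meet in 0. 4b->1: ok.
All examples now run through 5 states with every (state, symbol) defined. Accept strings end in {0,2,4}, Reject strings end in {1,3}; accept={0,2,4}.

states=5 start=0 accept={0,2,4} delta: 0a->1 0b->2 1a->1 1b->3 2a->4 2b->3 3a->0 3b->1 4a->1 4b->1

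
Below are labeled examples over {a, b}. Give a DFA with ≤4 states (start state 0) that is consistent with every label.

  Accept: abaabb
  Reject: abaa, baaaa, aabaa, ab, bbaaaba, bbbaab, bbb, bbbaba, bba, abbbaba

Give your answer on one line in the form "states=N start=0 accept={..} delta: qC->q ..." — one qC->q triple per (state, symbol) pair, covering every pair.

Fold the examples into a partial DFA from state 0: repeatedly fix the first undefined (state, symbol) met by the shortest-then-alphabetical prefix, trying targets in increasing order and rejecting any under which an Accept and a Reject string meet in one state with the same remainder; add a state when all current targets are rejected. Accepting states are where Accept strings end.
a: 0a undefined. 0a->0: ok.
b: 0b undefined. 0b->0: no, abaabb/abaa meet in 0. Open state 1: 0b->1.
ba: 1a undefined. 1a->0: ok.
bb: 1b undefined. 1b->0: no, abaabb/abaa meet in 0. 1b->1: no, abaabb/ab meet in 1. Open state 2: 1b->2.
bba: 2a undefined. 2a->0: ok.
bbb: 2b undefined. 2b->0: ok.
All examples now run through 3 states with every (state, symbol) defined. Accept strings end in {2}, Reject strings end in {0,1}; accept={2}.

states=3 start=0 accept={2} delta: 0a->0 0b->1 1a->0 1b->2 2a->0 2b->0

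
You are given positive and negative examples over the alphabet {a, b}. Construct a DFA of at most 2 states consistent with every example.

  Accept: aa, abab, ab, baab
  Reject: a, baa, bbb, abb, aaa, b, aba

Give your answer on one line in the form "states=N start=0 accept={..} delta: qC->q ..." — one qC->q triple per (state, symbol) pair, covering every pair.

states=2 start=0 accept={0} delta: 0a->1 0b->1 1a->0 1b->0

Grow the machine one transition at a time. Run the examples from 0; the earliest place one falls off (shortest prefix, ties alphabetical) gets sent to the lowest-numbered state that keeps every Accept/Reject pair distinguishable — a pair clashes when both reach the same state with identical unread suffix — and to a fresh state only if none does.
a: 0a undefined. 0a->0: no, aa/a meet in 0. Open state 1: 0a->1.
b: 0b undefined. 0b->0: no, aa/baa meet in 1 with "a" left. 0b->1: ok.
aa: 1a undefined. 1a->0: ok.
ab: 1b undefined. 1b->0: ok.
All examples now run through 2 states with every (state, symbol) defined. Accept strings end in {0}, Reject strings end in {1}; accept={0}.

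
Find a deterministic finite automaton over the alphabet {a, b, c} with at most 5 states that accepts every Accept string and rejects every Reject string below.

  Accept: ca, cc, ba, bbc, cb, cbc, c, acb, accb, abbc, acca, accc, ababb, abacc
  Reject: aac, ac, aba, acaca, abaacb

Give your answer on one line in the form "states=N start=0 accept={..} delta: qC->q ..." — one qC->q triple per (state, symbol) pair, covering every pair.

Fold the examples into a partial DFA from state 0: repeatedly fix the first undefined (state, symbol) met by the shortest-then-alphabetical prefix, trying targets in increasing order and rejecting any under which an Accept and a Reject string meet in one state with the same remainder; add a state when all current targets are rejected. Accepting states are where Accept strings end.
a: 0a undefined. 0a->0: no, ba/aba meet in 0 with "ba" left. Open state 1: 0a->1.
b: 0b undefined. 0b->0: ok.
c: 0c undefined. 0c->0: ok.
aa: 1a undefined. 1a->0: no, cc/aac meet in 0. 1a->1: ok.
ab: 1b undefined. 1b->0: no, ca/aba meet in 1. 1b->1: no, ca/aba meet in 1. Open state 2: 1b->2.
ac: 1c undefined. 1c->0: no, ca/acaca meet in 1. 1c->1: no, ca/aac meet in 1. 1c->2: ok.
aba: 2a undefined. 2a->0: no, ca/acaca meet in 1. 2a->1: no, ca/aba meet in 1. 2a->2: no, accb/abaacb meet in 2 with "cb" left. Open state 3: 2a->3.
abb: 2b undefined. 2b->0: ok.
acc: 2c undefined. 2c->0: ok.
abaa: 3a undefined. 3a->0: no, cc/abaacb meet in 0. 3a->1: no, cc/abaacb meet in 0. 3a->2: no, cc/abaacb meet in 0. 3a->3: ok.
abab: 3b undefined. 3b->0: ok.
abac: 3c undefined. 3c->0: no, ca/acaca meet in 1. 3c->1: no, ca/acaca meet in 1. 3c->2: no, cc/abaacb meet in 0. 3c->3: no, cc/abaacb meet in 0. Open state 4: 3c->4.
abacc: 4c undefined. 4c->0: ok.
acaca: 4a undefined. 4a->0: no, cc/acaca meet in 0. 4a->1: no, ca/acaca meet in 1. 4a->2: ok.
abaacb: 4b undefined. 4b->0: no, cc/abaacb meet in 0. 4b->1: no, ca/abaacb meet in 1. 4b->2: ok.
All examples now run through 5 states with every (state, symbol) defined. Accept strings end in {0,1}, Reject strings end in {2,3}; accept={0,1}.

states=5 start=0 accept={0,1} delta: 0a->1 0b->0 0c->0 1a->1 1b->2 1c->2 2a->3 2b->0 2c->0 3a->3 3b->0 3c->4 4a->2 4b->2 4c->0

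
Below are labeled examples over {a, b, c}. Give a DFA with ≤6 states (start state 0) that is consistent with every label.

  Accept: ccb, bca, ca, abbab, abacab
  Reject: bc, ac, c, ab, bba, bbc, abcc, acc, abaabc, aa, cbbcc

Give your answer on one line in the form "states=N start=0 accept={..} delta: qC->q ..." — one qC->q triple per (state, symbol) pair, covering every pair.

states=3 start=0 accept={2} delta: 0a->0 0b->1 0c->1 1a->2 1b->2 1c->1 2a->1 2b->2 2c->1

State merging on the prefix tree: take the shortest (then alphabetical) example prefix whose next move is undefined and point that move at state 0, else 1, else 2, ...; a target is out if some Accept/Reject pair would then sit in one state with the same input left (inseparable). If every existing state is out, open a new one.
a: 0a undefined. 0a->0: ok.
b: 0b undefined. 0b->0: no, abbab/ab meet in 0. Open state 1: 0b->1.
c: 0c undefined. 0c->0: no, ccb/ab meet in 1. 0c->1: ok.
bb: 1b undefined. 1b->0: no, abbab/ac meet in 1. 1b->1: no, ca/bba meet in 1 with "a" left. Open state 2: 1b->2.
bc: 1c undefined. 1c->0: no, ccb/ac meet in 1. 1c->1: ok.
ca: 1a undefined. 1a->0: no, bca/aa meet in 0. 1a->1: no, bca/bc meet in 1. 1a->2: ok.
bba: 2a undefined. 2a->0: no, abbab/bc meet in 1. 2a->1: ok.
bbc: 2c undefined. 2c->0: no, abacab/bc meet in 1. 2c->1: ok.
cbb: 2b undefined. 2b->0: no, abacab/aa meet in 0. 2b->1: no, abacab/bc meet in 1. 2b->2: ok.
All examples now run through 3 states with every (state, symbol) defined. Accept strings end in {2}, Reject strings end in {0,1}; accept={2}.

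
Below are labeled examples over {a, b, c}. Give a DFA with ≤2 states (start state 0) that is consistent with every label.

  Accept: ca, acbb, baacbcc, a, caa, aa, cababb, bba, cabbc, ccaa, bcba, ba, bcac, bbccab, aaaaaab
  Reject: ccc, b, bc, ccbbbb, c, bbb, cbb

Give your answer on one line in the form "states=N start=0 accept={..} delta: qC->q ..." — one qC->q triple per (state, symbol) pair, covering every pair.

State merging on the prefix tree: take the shortest (then alphabetical) example prefix whose next move is undefined and point that move at state 0, else 1, else 2, ...; a target is out if some Accept/Reject pair would then sit in one state with the same input left (inseparable). If every existing state is out, open a new one.
a: 0a undefined. 0a->0: no, acbb/cbb meet in 0 with "cbb" left. Open state 1: 0a->1.
b: 0b undefined. 0b->0: ok.
c: 0c undefined. 0c->0: ok.
aa: 1a undefined. 1a->0: no, baacbcc/ccc meet in 0. 1a->1: ok.
ac: 1c undefined. 1c->0: no, acbb/ccc meet in 0. 1c->1: ok.
acb: 1b undefined. 1b->0: no, acbb/ccc meet in 0. 1b->1: ok.
All examples now run through 2 states with every (state, symbol) defined. Accept strings end in {1}, Reject strings end in {0}; accept={1}.

states=2 start=0 accept={1} delta: 0a->1 0b->0 0c->0 1a->1 1b->1 1c->1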